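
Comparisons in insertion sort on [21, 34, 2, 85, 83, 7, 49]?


Algorithm: insertion sort
Input: [21, 34, 2, 85, 83, 7, 49]
Sorted: [2, 7, 21, 34, 49, 83, 85]

14


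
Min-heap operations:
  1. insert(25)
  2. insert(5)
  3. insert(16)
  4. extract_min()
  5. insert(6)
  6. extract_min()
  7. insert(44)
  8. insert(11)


insert(25) -> [25]
insert(5) -> [5, 25]
insert(16) -> [5, 25, 16]
extract_min()->5, [16, 25]
insert(6) -> [6, 25, 16]
extract_min()->6, [16, 25]
insert(44) -> [16, 25, 44]
insert(11) -> [11, 16, 44, 25]

Final heap: [11, 16, 44, 25]


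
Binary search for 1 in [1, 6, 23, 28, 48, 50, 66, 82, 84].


Step 1: lo=0, hi=8, mid=4, val=48
Step 2: lo=0, hi=3, mid=1, val=6
Step 3: lo=0, hi=0, mid=0, val=1

Found at index 0


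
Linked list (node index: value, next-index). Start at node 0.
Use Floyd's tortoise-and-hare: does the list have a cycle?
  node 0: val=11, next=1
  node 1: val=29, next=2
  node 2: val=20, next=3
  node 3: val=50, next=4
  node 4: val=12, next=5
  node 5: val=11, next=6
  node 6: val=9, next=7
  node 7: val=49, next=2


Floyd's tortoise (slow, +1) and hare (fast, +2):
  init: slow=0, fast=0
  step 1: slow=1, fast=2
  step 2: slow=2, fast=4
  step 3: slow=3, fast=6
  step 4: slow=4, fast=2
  step 5: slow=5, fast=4
  step 6: slow=6, fast=6
  slow == fast at node 6: cycle detected

Cycle: yes


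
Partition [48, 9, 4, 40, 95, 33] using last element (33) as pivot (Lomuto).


Pivot: 33
  9 <= 33: swap -> [9, 48, 4, 40, 95, 33]
  4 <= 33: swap -> [9, 4, 48, 40, 95, 33]
Place pivot at 2: [9, 4, 33, 40, 95, 48]

Partitioned: [9, 4, 33, 40, 95, 48]


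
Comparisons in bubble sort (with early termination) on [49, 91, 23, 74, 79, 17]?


Algorithm: bubble sort (with early termination)
Input: [49, 91, 23, 74, 79, 17]
Sorted: [17, 23, 49, 74, 79, 91]

15


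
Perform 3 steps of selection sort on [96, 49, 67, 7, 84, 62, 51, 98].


Initial: [96, 49, 67, 7, 84, 62, 51, 98]
Step 1: min=7 at 3
  Swap: [7, 49, 67, 96, 84, 62, 51, 98]
Step 2: min=49 at 1
  Swap: [7, 49, 67, 96, 84, 62, 51, 98]
Step 3: min=51 at 6
  Swap: [7, 49, 51, 96, 84, 62, 67, 98]

After 3 steps: [7, 49, 51, 96, 84, 62, 67, 98]


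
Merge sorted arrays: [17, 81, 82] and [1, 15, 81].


Take 1 from B
Take 15 from B
Take 17 from A
Take 81 from A
Take 81 from B

Merged: [1, 15, 17, 81, 81, 82]


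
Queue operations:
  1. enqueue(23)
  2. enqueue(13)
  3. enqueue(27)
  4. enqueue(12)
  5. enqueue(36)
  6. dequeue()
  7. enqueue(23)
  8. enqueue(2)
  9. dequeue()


enqueue(23) -> [23]
enqueue(13) -> [23, 13]
enqueue(27) -> [23, 13, 27]
enqueue(12) -> [23, 13, 27, 12]
enqueue(36) -> [23, 13, 27, 12, 36]
dequeue()->23, [13, 27, 12, 36]
enqueue(23) -> [13, 27, 12, 36, 23]
enqueue(2) -> [13, 27, 12, 36, 23, 2]
dequeue()->13, [27, 12, 36, 23, 2]

Final queue: [27, 12, 36, 23, 2]


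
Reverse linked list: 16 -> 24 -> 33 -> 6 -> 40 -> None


Step 1: curr=16, set curr.next=prev(None) | reversed so far: 16
Step 2: curr=24, set curr.next=prev(16) | reversed so far: 24 -> 16
Step 3: curr=33, set curr.next=prev(24) | reversed so far: 33 -> 24 -> 16
Step 4: curr=6, set curr.next=prev(33) | reversed so far: 6 -> 33 -> 24 -> 16
Step 5: curr=40, set curr.next=prev(6) | reversed so far: 40 -> 6 -> 33 -> 24 -> 16

40 -> 6 -> 33 -> 24 -> 16 -> None


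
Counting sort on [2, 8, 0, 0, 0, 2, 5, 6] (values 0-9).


Input: [2, 8, 0, 0, 0, 2, 5, 6]
Counts: [3, 0, 2, 0, 0, 1, 1, 0, 1, 0]

Sorted: [0, 0, 0, 2, 2, 5, 6, 8]


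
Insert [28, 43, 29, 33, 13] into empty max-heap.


Insert 28: [28]
Insert 43: [43, 28]
Insert 29: [43, 28, 29]
Insert 33: [43, 33, 29, 28]
Insert 13: [43, 33, 29, 28, 13]

Final heap: [43, 33, 29, 28, 13]


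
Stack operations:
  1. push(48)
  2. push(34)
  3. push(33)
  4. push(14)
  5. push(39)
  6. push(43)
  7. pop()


push(48) -> [48]
push(34) -> [48, 34]
push(33) -> [48, 34, 33]
push(14) -> [48, 34, 33, 14]
push(39) -> [48, 34, 33, 14, 39]
push(43) -> [48, 34, 33, 14, 39, 43]
pop()->43, [48, 34, 33, 14, 39]

Final stack: [48, 34, 33, 14, 39]


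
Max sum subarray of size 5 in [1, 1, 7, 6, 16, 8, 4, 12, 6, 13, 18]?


[0:5]: 31
[1:6]: 38
[2:7]: 41
[3:8]: 46
[4:9]: 46
[5:10]: 43
[6:11]: 53

Max: 53 at [6:11]


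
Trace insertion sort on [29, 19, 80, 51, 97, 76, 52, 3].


Initial: [29, 19, 80, 51, 97, 76, 52, 3]
Insert 19: [19, 29, 80, 51, 97, 76, 52, 3]
Insert 80: [19, 29, 80, 51, 97, 76, 52, 3]
Insert 51: [19, 29, 51, 80, 97, 76, 52, 3]
Insert 97: [19, 29, 51, 80, 97, 76, 52, 3]
Insert 76: [19, 29, 51, 76, 80, 97, 52, 3]
Insert 52: [19, 29, 51, 52, 76, 80, 97, 3]
Insert 3: [3, 19, 29, 51, 52, 76, 80, 97]

Sorted: [3, 19, 29, 51, 52, 76, 80, 97]


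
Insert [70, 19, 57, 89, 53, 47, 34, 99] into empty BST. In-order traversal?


Insert 70: root
Insert 19: L from 70
Insert 57: L from 70 -> R from 19
Insert 89: R from 70
Insert 53: L from 70 -> R from 19 -> L from 57
Insert 47: L from 70 -> R from 19 -> L from 57 -> L from 53
Insert 34: L from 70 -> R from 19 -> L from 57 -> L from 53 -> L from 47
Insert 99: R from 70 -> R from 89

In-order: [19, 34, 47, 53, 57, 70, 89, 99]


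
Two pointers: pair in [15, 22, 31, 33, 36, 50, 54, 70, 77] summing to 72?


lo=0(15)+hi=8(77)=92
lo=0(15)+hi=7(70)=85
lo=0(15)+hi=6(54)=69
lo=1(22)+hi=6(54)=76
lo=1(22)+hi=5(50)=72

Yes: 22+50=72


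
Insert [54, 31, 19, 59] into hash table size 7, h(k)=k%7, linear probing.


Insert 54: h=5 -> slot 5
Insert 31: h=3 -> slot 3
Insert 19: h=5, 1 probes -> slot 6
Insert 59: h=3, 1 probes -> slot 4

Table: [None, None, None, 31, 59, 54, 19]


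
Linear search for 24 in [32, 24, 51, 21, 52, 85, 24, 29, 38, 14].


i=0: 32!=24
i=1: 24==24 found!

Found at 1, 2 comps


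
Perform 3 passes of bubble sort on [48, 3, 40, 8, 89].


Initial: [48, 3, 40, 8, 89]
Pass 1: [3, 40, 8, 48, 89] (3 swaps)
Pass 2: [3, 8, 40, 48, 89] (1 swaps)
Pass 3: [3, 8, 40, 48, 89] (0 swaps)

After 3 passes: [3, 8, 40, 48, 89]


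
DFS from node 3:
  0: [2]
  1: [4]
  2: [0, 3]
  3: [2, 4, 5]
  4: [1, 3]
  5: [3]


Visit 3, push [5, 4, 2]
Visit 2, push [0]
Visit 0, push []
Visit 4, push [1]
Visit 1, push []
Visit 5, push []

DFS order: [3, 2, 0, 4, 1, 5]


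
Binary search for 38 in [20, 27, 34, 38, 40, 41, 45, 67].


Step 1: lo=0, hi=7, mid=3, val=38

Found at index 3


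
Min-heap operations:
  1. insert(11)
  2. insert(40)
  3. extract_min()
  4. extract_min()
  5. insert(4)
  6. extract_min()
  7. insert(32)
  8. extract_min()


insert(11) -> [11]
insert(40) -> [11, 40]
extract_min()->11, [40]
extract_min()->40, []
insert(4) -> [4]
extract_min()->4, []
insert(32) -> [32]
extract_min()->32, []

Final heap: []


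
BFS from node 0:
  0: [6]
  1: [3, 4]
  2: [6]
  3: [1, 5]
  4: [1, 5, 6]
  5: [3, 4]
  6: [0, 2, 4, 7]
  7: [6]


Visit 0, enqueue [6]
Visit 6, enqueue [2, 4, 7]
Visit 2, enqueue []
Visit 4, enqueue [1, 5]
Visit 7, enqueue []
Visit 1, enqueue [3]
Visit 5, enqueue []
Visit 3, enqueue []

BFS order: [0, 6, 2, 4, 7, 1, 5, 3]


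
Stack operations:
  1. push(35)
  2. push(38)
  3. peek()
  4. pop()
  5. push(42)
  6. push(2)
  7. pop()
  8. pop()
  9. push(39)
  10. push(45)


push(35) -> [35]
push(38) -> [35, 38]
peek()->38
pop()->38, [35]
push(42) -> [35, 42]
push(2) -> [35, 42, 2]
pop()->2, [35, 42]
pop()->42, [35]
push(39) -> [35, 39]
push(45) -> [35, 39, 45]

Final stack: [35, 39, 45]


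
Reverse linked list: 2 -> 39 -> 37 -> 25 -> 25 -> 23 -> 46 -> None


Step 1: curr=2, set curr.next=prev(None) | reversed so far: 2
Step 2: curr=39, set curr.next=prev(2) | reversed so far: 39 -> 2
Step 3: curr=37, set curr.next=prev(39) | reversed so far: 37 -> 39 -> 2
Step 4: curr=25, set curr.next=prev(37) | reversed so far: 25 -> 37 -> 39 -> 2
Step 5: curr=25, set curr.next=prev(25) | reversed so far: 25 -> 25 -> 37 -> 39 -> 2
Step 6: curr=23, set curr.next=prev(25) | reversed so far: 23 -> 25 -> 25 -> 37 -> 39 -> 2
Step 7: curr=46, set curr.next=prev(23) | reversed so far: 46 -> 23 -> 25 -> 25 -> 37 -> 39 -> 2

46 -> 23 -> 25 -> 25 -> 37 -> 39 -> 2 -> None


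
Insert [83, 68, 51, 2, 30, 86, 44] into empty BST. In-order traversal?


Insert 83: root
Insert 68: L from 83
Insert 51: L from 83 -> L from 68
Insert 2: L from 83 -> L from 68 -> L from 51
Insert 30: L from 83 -> L from 68 -> L from 51 -> R from 2
Insert 86: R from 83
Insert 44: L from 83 -> L from 68 -> L from 51 -> R from 2 -> R from 30

In-order: [2, 30, 44, 51, 68, 83, 86]


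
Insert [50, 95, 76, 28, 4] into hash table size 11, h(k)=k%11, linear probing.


Insert 50: h=6 -> slot 6
Insert 95: h=7 -> slot 7
Insert 76: h=10 -> slot 10
Insert 28: h=6, 2 probes -> slot 8
Insert 4: h=4 -> slot 4

Table: [None, None, None, None, 4, None, 50, 95, 28, None, 76]


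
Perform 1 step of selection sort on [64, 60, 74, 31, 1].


Initial: [64, 60, 74, 31, 1]
Step 1: min=1 at 4
  Swap: [1, 60, 74, 31, 64]

After 1 step: [1, 60, 74, 31, 64]


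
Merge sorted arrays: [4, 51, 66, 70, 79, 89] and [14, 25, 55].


Take 4 from A
Take 14 from B
Take 25 from B
Take 51 from A
Take 55 from B

Merged: [4, 14, 25, 51, 55, 66, 70, 79, 89]


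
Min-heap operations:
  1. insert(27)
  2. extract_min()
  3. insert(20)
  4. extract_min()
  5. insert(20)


insert(27) -> [27]
extract_min()->27, []
insert(20) -> [20]
extract_min()->20, []
insert(20) -> [20]

Final heap: [20]


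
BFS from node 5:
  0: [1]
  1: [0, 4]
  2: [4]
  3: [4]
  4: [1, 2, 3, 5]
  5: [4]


Visit 5, enqueue [4]
Visit 4, enqueue [1, 2, 3]
Visit 1, enqueue [0]
Visit 2, enqueue []
Visit 3, enqueue []
Visit 0, enqueue []

BFS order: [5, 4, 1, 2, 3, 0]


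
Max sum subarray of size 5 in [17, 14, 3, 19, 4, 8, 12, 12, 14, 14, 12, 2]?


[0:5]: 57
[1:6]: 48
[2:7]: 46
[3:8]: 55
[4:9]: 50
[5:10]: 60
[6:11]: 64
[7:12]: 54

Max: 64 at [6:11]


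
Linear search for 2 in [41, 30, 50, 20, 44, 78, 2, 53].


i=0: 41!=2
i=1: 30!=2
i=2: 50!=2
i=3: 20!=2
i=4: 44!=2
i=5: 78!=2
i=6: 2==2 found!

Found at 6, 7 comps


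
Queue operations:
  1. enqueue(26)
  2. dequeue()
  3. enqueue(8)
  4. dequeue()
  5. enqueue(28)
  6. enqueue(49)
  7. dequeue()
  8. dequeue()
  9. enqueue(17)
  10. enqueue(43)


enqueue(26) -> [26]
dequeue()->26, []
enqueue(8) -> [8]
dequeue()->8, []
enqueue(28) -> [28]
enqueue(49) -> [28, 49]
dequeue()->28, [49]
dequeue()->49, []
enqueue(17) -> [17]
enqueue(43) -> [17, 43]

Final queue: [17, 43]


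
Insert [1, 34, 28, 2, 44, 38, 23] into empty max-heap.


Insert 1: [1]
Insert 34: [34, 1]
Insert 28: [34, 1, 28]
Insert 2: [34, 2, 28, 1]
Insert 44: [44, 34, 28, 1, 2]
Insert 38: [44, 34, 38, 1, 2, 28]
Insert 23: [44, 34, 38, 1, 2, 28, 23]

Final heap: [44, 34, 38, 1, 2, 28, 23]


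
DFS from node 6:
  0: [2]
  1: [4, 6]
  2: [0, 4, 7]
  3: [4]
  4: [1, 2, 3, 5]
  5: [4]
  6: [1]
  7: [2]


Visit 6, push [1]
Visit 1, push [4]
Visit 4, push [5, 3, 2]
Visit 2, push [7, 0]
Visit 0, push []
Visit 7, push []
Visit 3, push []
Visit 5, push []

DFS order: [6, 1, 4, 2, 0, 7, 3, 5]


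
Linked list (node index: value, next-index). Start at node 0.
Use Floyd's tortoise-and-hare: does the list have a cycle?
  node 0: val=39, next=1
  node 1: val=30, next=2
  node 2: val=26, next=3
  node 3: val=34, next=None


Floyd's tortoise (slow, +1) and hare (fast, +2):
  init: slow=0, fast=0
  step 1: slow=1, fast=2
  step 2: fast 2->3->None, no cycle

Cycle: no


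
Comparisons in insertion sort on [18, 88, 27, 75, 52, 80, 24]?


Algorithm: insertion sort
Input: [18, 88, 27, 75, 52, 80, 24]
Sorted: [18, 24, 27, 52, 75, 80, 88]

16


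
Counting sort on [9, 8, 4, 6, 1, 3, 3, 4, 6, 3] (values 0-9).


Input: [9, 8, 4, 6, 1, 3, 3, 4, 6, 3]
Counts: [0, 1, 0, 3, 2, 0, 2, 0, 1, 1]

Sorted: [1, 3, 3, 3, 4, 4, 6, 6, 8, 9]


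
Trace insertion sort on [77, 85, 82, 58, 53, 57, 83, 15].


Initial: [77, 85, 82, 58, 53, 57, 83, 15]
Insert 85: [77, 85, 82, 58, 53, 57, 83, 15]
Insert 82: [77, 82, 85, 58, 53, 57, 83, 15]
Insert 58: [58, 77, 82, 85, 53, 57, 83, 15]
Insert 53: [53, 58, 77, 82, 85, 57, 83, 15]
Insert 57: [53, 57, 58, 77, 82, 85, 83, 15]
Insert 83: [53, 57, 58, 77, 82, 83, 85, 15]
Insert 15: [15, 53, 57, 58, 77, 82, 83, 85]

Sorted: [15, 53, 57, 58, 77, 82, 83, 85]


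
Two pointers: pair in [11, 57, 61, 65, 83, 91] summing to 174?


lo=0(11)+hi=5(91)=102
lo=1(57)+hi=5(91)=148
lo=2(61)+hi=5(91)=152
lo=3(65)+hi=5(91)=156
lo=4(83)+hi=5(91)=174

Yes: 83+91=174


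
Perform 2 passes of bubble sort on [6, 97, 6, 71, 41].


Initial: [6, 97, 6, 71, 41]
Pass 1: [6, 6, 71, 41, 97] (3 swaps)
Pass 2: [6, 6, 41, 71, 97] (1 swaps)

After 2 passes: [6, 6, 41, 71, 97]


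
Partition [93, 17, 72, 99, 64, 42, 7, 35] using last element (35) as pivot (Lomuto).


Pivot: 35
  17 <= 35: swap -> [17, 93, 72, 99, 64, 42, 7, 35]
  7 <= 35: swap -> [17, 7, 72, 99, 64, 42, 93, 35]
Place pivot at 2: [17, 7, 35, 99, 64, 42, 93, 72]

Partitioned: [17, 7, 35, 99, 64, 42, 93, 72]


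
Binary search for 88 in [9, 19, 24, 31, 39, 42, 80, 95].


Step 1: lo=0, hi=7, mid=3, val=31
Step 2: lo=4, hi=7, mid=5, val=42
Step 3: lo=6, hi=7, mid=6, val=80
Step 4: lo=7, hi=7, mid=7, val=95

Not found


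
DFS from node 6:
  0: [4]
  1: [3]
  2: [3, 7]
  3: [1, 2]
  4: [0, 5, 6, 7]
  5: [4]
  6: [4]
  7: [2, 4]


Visit 6, push [4]
Visit 4, push [7, 5, 0]
Visit 0, push []
Visit 5, push []
Visit 7, push [2]
Visit 2, push [3]
Visit 3, push [1]
Visit 1, push []

DFS order: [6, 4, 0, 5, 7, 2, 3, 1]


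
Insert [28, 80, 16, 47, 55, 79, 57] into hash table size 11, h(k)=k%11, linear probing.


Insert 28: h=6 -> slot 6
Insert 80: h=3 -> slot 3
Insert 16: h=5 -> slot 5
Insert 47: h=3, 1 probes -> slot 4
Insert 55: h=0 -> slot 0
Insert 79: h=2 -> slot 2
Insert 57: h=2, 5 probes -> slot 7

Table: [55, None, 79, 80, 47, 16, 28, 57, None, None, None]


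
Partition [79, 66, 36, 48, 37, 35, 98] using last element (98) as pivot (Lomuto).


Pivot: 98
  79 <= 98: advance i (no swap)
  66 <= 98: advance i (no swap)
  36 <= 98: advance i (no swap)
  48 <= 98: advance i (no swap)
  37 <= 98: advance i (no swap)
  35 <= 98: advance i (no swap)
Place pivot at 6: [79, 66, 36, 48, 37, 35, 98]

Partitioned: [79, 66, 36, 48, 37, 35, 98]


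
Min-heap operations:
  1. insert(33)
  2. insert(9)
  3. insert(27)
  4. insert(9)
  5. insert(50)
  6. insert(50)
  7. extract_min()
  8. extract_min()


insert(33) -> [33]
insert(9) -> [9, 33]
insert(27) -> [9, 33, 27]
insert(9) -> [9, 9, 27, 33]
insert(50) -> [9, 9, 27, 33, 50]
insert(50) -> [9, 9, 27, 33, 50, 50]
extract_min()->9, [9, 33, 27, 50, 50]
extract_min()->9, [27, 33, 50, 50]

Final heap: [27, 33, 50, 50]


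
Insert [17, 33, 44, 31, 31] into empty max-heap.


Insert 17: [17]
Insert 33: [33, 17]
Insert 44: [44, 17, 33]
Insert 31: [44, 31, 33, 17]
Insert 31: [44, 31, 33, 17, 31]

Final heap: [44, 31, 33, 17, 31]


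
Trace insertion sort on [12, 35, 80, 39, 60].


Initial: [12, 35, 80, 39, 60]
Insert 35: [12, 35, 80, 39, 60]
Insert 80: [12, 35, 80, 39, 60]
Insert 39: [12, 35, 39, 80, 60]
Insert 60: [12, 35, 39, 60, 80]

Sorted: [12, 35, 39, 60, 80]


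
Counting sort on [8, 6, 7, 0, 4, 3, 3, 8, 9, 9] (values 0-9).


Input: [8, 6, 7, 0, 4, 3, 3, 8, 9, 9]
Counts: [1, 0, 0, 2, 1, 0, 1, 1, 2, 2]

Sorted: [0, 3, 3, 4, 6, 7, 8, 8, 9, 9]


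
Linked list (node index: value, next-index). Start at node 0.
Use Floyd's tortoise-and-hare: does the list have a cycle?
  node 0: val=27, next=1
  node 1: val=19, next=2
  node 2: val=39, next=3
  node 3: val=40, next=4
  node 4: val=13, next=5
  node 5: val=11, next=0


Floyd's tortoise (slow, +1) and hare (fast, +2):
  init: slow=0, fast=0
  step 1: slow=1, fast=2
  step 2: slow=2, fast=4
  step 3: slow=3, fast=0
  step 4: slow=4, fast=2
  step 5: slow=5, fast=4
  step 6: slow=0, fast=0
  slow == fast at node 0: cycle detected

Cycle: yes


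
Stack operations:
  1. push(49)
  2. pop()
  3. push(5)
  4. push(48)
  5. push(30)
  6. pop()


push(49) -> [49]
pop()->49, []
push(5) -> [5]
push(48) -> [5, 48]
push(30) -> [5, 48, 30]
pop()->30, [5, 48]

Final stack: [5, 48]


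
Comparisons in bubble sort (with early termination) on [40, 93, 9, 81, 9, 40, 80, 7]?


Algorithm: bubble sort (with early termination)
Input: [40, 93, 9, 81, 9, 40, 80, 7]
Sorted: [7, 9, 9, 40, 40, 80, 81, 93]

28


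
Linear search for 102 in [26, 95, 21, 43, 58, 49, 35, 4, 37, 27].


i=0: 26!=102
i=1: 95!=102
i=2: 21!=102
i=3: 43!=102
i=4: 58!=102
i=5: 49!=102
i=6: 35!=102
i=7: 4!=102
i=8: 37!=102
i=9: 27!=102

Not found, 10 comps


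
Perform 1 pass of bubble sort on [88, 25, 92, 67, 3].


Initial: [88, 25, 92, 67, 3]
Pass 1: [25, 88, 67, 3, 92] (3 swaps)

After 1 pass: [25, 88, 67, 3, 92]


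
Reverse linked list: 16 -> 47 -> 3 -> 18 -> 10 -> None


Step 1: curr=16, set curr.next=prev(None) | reversed so far: 16
Step 2: curr=47, set curr.next=prev(16) | reversed so far: 47 -> 16
Step 3: curr=3, set curr.next=prev(47) | reversed so far: 3 -> 47 -> 16
Step 4: curr=18, set curr.next=prev(3) | reversed so far: 18 -> 3 -> 47 -> 16
Step 5: curr=10, set curr.next=prev(18) | reversed so far: 10 -> 18 -> 3 -> 47 -> 16

10 -> 18 -> 3 -> 47 -> 16 -> None


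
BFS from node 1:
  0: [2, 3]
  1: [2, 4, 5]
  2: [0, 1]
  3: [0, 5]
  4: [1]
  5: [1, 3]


Visit 1, enqueue [2, 4, 5]
Visit 2, enqueue [0]
Visit 4, enqueue []
Visit 5, enqueue [3]
Visit 0, enqueue []
Visit 3, enqueue []

BFS order: [1, 2, 4, 5, 0, 3]


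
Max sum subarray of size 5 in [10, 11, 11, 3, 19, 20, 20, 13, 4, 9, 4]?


[0:5]: 54
[1:6]: 64
[2:7]: 73
[3:8]: 75
[4:9]: 76
[5:10]: 66
[6:11]: 50

Max: 76 at [4:9]


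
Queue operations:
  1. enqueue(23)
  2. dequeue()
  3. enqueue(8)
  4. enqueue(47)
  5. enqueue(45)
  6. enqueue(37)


enqueue(23) -> [23]
dequeue()->23, []
enqueue(8) -> [8]
enqueue(47) -> [8, 47]
enqueue(45) -> [8, 47, 45]
enqueue(37) -> [8, 47, 45, 37]

Final queue: [8, 47, 45, 37]


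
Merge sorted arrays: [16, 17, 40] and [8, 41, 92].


Take 8 from B
Take 16 from A
Take 17 from A
Take 40 from A

Merged: [8, 16, 17, 40, 41, 92]


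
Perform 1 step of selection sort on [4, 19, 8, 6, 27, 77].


Initial: [4, 19, 8, 6, 27, 77]
Step 1: min=4 at 0
  Swap: [4, 19, 8, 6, 27, 77]

After 1 step: [4, 19, 8, 6, 27, 77]


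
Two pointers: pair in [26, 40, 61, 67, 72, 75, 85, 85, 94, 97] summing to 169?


lo=0(26)+hi=9(97)=123
lo=1(40)+hi=9(97)=137
lo=2(61)+hi=9(97)=158
lo=3(67)+hi=9(97)=164
lo=4(72)+hi=9(97)=169

Yes: 72+97=169


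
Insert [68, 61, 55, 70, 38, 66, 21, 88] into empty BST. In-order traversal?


Insert 68: root
Insert 61: L from 68
Insert 55: L from 68 -> L from 61
Insert 70: R from 68
Insert 38: L from 68 -> L from 61 -> L from 55
Insert 66: L from 68 -> R from 61
Insert 21: L from 68 -> L from 61 -> L from 55 -> L from 38
Insert 88: R from 68 -> R from 70

In-order: [21, 38, 55, 61, 66, 68, 70, 88]


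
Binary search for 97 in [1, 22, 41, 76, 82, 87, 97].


Step 1: lo=0, hi=6, mid=3, val=76
Step 2: lo=4, hi=6, mid=5, val=87
Step 3: lo=6, hi=6, mid=6, val=97

Found at index 6


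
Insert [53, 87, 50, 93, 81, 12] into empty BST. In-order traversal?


Insert 53: root
Insert 87: R from 53
Insert 50: L from 53
Insert 93: R from 53 -> R from 87
Insert 81: R from 53 -> L from 87
Insert 12: L from 53 -> L from 50

In-order: [12, 50, 53, 81, 87, 93]


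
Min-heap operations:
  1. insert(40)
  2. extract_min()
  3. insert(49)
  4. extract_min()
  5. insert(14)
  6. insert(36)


insert(40) -> [40]
extract_min()->40, []
insert(49) -> [49]
extract_min()->49, []
insert(14) -> [14]
insert(36) -> [14, 36]

Final heap: [14, 36]


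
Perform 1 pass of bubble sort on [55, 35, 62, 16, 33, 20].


Initial: [55, 35, 62, 16, 33, 20]
Pass 1: [35, 55, 16, 33, 20, 62] (4 swaps)

After 1 pass: [35, 55, 16, 33, 20, 62]


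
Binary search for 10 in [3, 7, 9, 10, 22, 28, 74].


Step 1: lo=0, hi=6, mid=3, val=10

Found at index 3


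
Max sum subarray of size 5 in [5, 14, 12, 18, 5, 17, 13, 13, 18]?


[0:5]: 54
[1:6]: 66
[2:7]: 65
[3:8]: 66
[4:9]: 66

Max: 66 at [1:6]


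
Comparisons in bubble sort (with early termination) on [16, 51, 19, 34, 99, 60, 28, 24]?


Algorithm: bubble sort (with early termination)
Input: [16, 51, 19, 34, 99, 60, 28, 24]
Sorted: [16, 19, 24, 28, 34, 51, 60, 99]

27


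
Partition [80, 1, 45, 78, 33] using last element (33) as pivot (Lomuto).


Pivot: 33
  1 <= 33: swap -> [1, 80, 45, 78, 33]
Place pivot at 1: [1, 33, 45, 78, 80]

Partitioned: [1, 33, 45, 78, 80]


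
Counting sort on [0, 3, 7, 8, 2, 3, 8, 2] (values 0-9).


Input: [0, 3, 7, 8, 2, 3, 8, 2]
Counts: [1, 0, 2, 2, 0, 0, 0, 1, 2, 0]

Sorted: [0, 2, 2, 3, 3, 7, 8, 8]


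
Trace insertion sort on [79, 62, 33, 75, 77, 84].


Initial: [79, 62, 33, 75, 77, 84]
Insert 62: [62, 79, 33, 75, 77, 84]
Insert 33: [33, 62, 79, 75, 77, 84]
Insert 75: [33, 62, 75, 79, 77, 84]
Insert 77: [33, 62, 75, 77, 79, 84]
Insert 84: [33, 62, 75, 77, 79, 84]

Sorted: [33, 62, 75, 77, 79, 84]


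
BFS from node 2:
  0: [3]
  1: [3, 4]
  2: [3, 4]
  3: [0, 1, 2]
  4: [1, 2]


Visit 2, enqueue [3, 4]
Visit 3, enqueue [0, 1]
Visit 4, enqueue []
Visit 0, enqueue []
Visit 1, enqueue []

BFS order: [2, 3, 4, 0, 1]


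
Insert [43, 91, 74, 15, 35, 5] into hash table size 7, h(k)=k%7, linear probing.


Insert 43: h=1 -> slot 1
Insert 91: h=0 -> slot 0
Insert 74: h=4 -> slot 4
Insert 15: h=1, 1 probes -> slot 2
Insert 35: h=0, 3 probes -> slot 3
Insert 5: h=5 -> slot 5

Table: [91, 43, 15, 35, 74, 5, None]


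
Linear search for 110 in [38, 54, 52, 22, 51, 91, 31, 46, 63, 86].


i=0: 38!=110
i=1: 54!=110
i=2: 52!=110
i=3: 22!=110
i=4: 51!=110
i=5: 91!=110
i=6: 31!=110
i=7: 46!=110
i=8: 63!=110
i=9: 86!=110

Not found, 10 comps


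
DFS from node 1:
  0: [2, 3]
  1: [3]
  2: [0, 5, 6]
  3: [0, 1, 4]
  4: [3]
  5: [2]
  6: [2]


Visit 1, push [3]
Visit 3, push [4, 0]
Visit 0, push [2]
Visit 2, push [6, 5]
Visit 5, push []
Visit 6, push []
Visit 4, push []

DFS order: [1, 3, 0, 2, 5, 6, 4]


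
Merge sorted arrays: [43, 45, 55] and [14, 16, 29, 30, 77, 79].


Take 14 from B
Take 16 from B
Take 29 from B
Take 30 from B
Take 43 from A
Take 45 from A
Take 55 from A

Merged: [14, 16, 29, 30, 43, 45, 55, 77, 79]


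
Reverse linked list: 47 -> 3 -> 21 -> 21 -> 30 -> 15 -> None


Step 1: curr=47, set curr.next=prev(None) | reversed so far: 47
Step 2: curr=3, set curr.next=prev(47) | reversed so far: 3 -> 47
Step 3: curr=21, set curr.next=prev(3) | reversed so far: 21 -> 3 -> 47
Step 4: curr=21, set curr.next=prev(21) | reversed so far: 21 -> 21 -> 3 -> 47
Step 5: curr=30, set curr.next=prev(21) | reversed so far: 30 -> 21 -> 21 -> 3 -> 47
Step 6: curr=15, set curr.next=prev(30) | reversed so far: 15 -> 30 -> 21 -> 21 -> 3 -> 47

15 -> 30 -> 21 -> 21 -> 3 -> 47 -> None


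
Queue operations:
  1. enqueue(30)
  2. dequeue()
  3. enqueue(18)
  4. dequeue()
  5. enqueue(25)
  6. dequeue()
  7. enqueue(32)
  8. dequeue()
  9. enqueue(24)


enqueue(30) -> [30]
dequeue()->30, []
enqueue(18) -> [18]
dequeue()->18, []
enqueue(25) -> [25]
dequeue()->25, []
enqueue(32) -> [32]
dequeue()->32, []
enqueue(24) -> [24]

Final queue: [24]


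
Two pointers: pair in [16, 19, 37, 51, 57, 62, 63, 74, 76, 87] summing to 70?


lo=0(16)+hi=9(87)=103
lo=0(16)+hi=8(76)=92
lo=0(16)+hi=7(74)=90
lo=0(16)+hi=6(63)=79
lo=0(16)+hi=5(62)=78
lo=0(16)+hi=4(57)=73
lo=0(16)+hi=3(51)=67
lo=1(19)+hi=3(51)=70

Yes: 19+51=70


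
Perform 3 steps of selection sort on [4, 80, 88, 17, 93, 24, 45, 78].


Initial: [4, 80, 88, 17, 93, 24, 45, 78]
Step 1: min=4 at 0
  Swap: [4, 80, 88, 17, 93, 24, 45, 78]
Step 2: min=17 at 3
  Swap: [4, 17, 88, 80, 93, 24, 45, 78]
Step 3: min=24 at 5
  Swap: [4, 17, 24, 80, 93, 88, 45, 78]

After 3 steps: [4, 17, 24, 80, 93, 88, 45, 78]


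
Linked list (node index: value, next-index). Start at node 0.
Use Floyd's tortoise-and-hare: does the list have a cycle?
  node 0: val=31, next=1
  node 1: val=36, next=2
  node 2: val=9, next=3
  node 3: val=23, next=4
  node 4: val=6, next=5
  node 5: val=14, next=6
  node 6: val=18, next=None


Floyd's tortoise (slow, +1) and hare (fast, +2):
  init: slow=0, fast=0
  step 1: slow=1, fast=2
  step 2: slow=2, fast=4
  step 3: slow=3, fast=6
  step 4: fast -> None, no cycle

Cycle: no


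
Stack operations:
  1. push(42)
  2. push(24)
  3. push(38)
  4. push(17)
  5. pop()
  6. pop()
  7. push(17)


push(42) -> [42]
push(24) -> [42, 24]
push(38) -> [42, 24, 38]
push(17) -> [42, 24, 38, 17]
pop()->17, [42, 24, 38]
pop()->38, [42, 24]
push(17) -> [42, 24, 17]

Final stack: [42, 24, 17]


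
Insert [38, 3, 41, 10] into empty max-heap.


Insert 38: [38]
Insert 3: [38, 3]
Insert 41: [41, 3, 38]
Insert 10: [41, 10, 38, 3]

Final heap: [41, 10, 38, 3]


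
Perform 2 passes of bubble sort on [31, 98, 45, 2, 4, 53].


Initial: [31, 98, 45, 2, 4, 53]
Pass 1: [31, 45, 2, 4, 53, 98] (4 swaps)
Pass 2: [31, 2, 4, 45, 53, 98] (2 swaps)

After 2 passes: [31, 2, 4, 45, 53, 98]


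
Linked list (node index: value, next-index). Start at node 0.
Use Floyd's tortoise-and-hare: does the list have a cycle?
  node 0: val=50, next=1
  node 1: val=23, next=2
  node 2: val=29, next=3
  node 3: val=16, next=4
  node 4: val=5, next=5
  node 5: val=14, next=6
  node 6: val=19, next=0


Floyd's tortoise (slow, +1) and hare (fast, +2):
  init: slow=0, fast=0
  step 1: slow=1, fast=2
  step 2: slow=2, fast=4
  step 3: slow=3, fast=6
  step 4: slow=4, fast=1
  step 5: slow=5, fast=3
  step 6: slow=6, fast=5
  step 7: slow=0, fast=0
  slow == fast at node 0: cycle detected

Cycle: yes


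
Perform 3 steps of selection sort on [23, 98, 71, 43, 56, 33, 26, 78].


Initial: [23, 98, 71, 43, 56, 33, 26, 78]
Step 1: min=23 at 0
  Swap: [23, 98, 71, 43, 56, 33, 26, 78]
Step 2: min=26 at 6
  Swap: [23, 26, 71, 43, 56, 33, 98, 78]
Step 3: min=33 at 5
  Swap: [23, 26, 33, 43, 56, 71, 98, 78]

After 3 steps: [23, 26, 33, 43, 56, 71, 98, 78]


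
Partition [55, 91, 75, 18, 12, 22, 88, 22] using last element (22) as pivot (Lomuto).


Pivot: 22
  18 <= 22: swap -> [18, 91, 75, 55, 12, 22, 88, 22]
  12 <= 22: swap -> [18, 12, 75, 55, 91, 22, 88, 22]
  22 <= 22: swap -> [18, 12, 22, 55, 91, 75, 88, 22]
Place pivot at 3: [18, 12, 22, 22, 91, 75, 88, 55]

Partitioned: [18, 12, 22, 22, 91, 75, 88, 55]


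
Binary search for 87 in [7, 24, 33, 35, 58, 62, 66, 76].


Step 1: lo=0, hi=7, mid=3, val=35
Step 2: lo=4, hi=7, mid=5, val=62
Step 3: lo=6, hi=7, mid=6, val=66
Step 4: lo=7, hi=7, mid=7, val=76

Not found


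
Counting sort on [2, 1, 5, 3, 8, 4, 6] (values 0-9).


Input: [2, 1, 5, 3, 8, 4, 6]
Counts: [0, 1, 1, 1, 1, 1, 1, 0, 1, 0]

Sorted: [1, 2, 3, 4, 5, 6, 8]


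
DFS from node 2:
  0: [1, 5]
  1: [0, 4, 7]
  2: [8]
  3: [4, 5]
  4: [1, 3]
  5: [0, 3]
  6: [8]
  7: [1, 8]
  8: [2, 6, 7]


Visit 2, push [8]
Visit 8, push [7, 6]
Visit 6, push []
Visit 7, push [1]
Visit 1, push [4, 0]
Visit 0, push [5]
Visit 5, push [3]
Visit 3, push [4]
Visit 4, push []

DFS order: [2, 8, 6, 7, 1, 0, 5, 3, 4]


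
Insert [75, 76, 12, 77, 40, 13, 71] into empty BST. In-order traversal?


Insert 75: root
Insert 76: R from 75
Insert 12: L from 75
Insert 77: R from 75 -> R from 76
Insert 40: L from 75 -> R from 12
Insert 13: L from 75 -> R from 12 -> L from 40
Insert 71: L from 75 -> R from 12 -> R from 40

In-order: [12, 13, 40, 71, 75, 76, 77]


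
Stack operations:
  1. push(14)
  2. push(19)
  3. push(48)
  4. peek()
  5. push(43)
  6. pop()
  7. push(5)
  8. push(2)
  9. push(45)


push(14) -> [14]
push(19) -> [14, 19]
push(48) -> [14, 19, 48]
peek()->48
push(43) -> [14, 19, 48, 43]
pop()->43, [14, 19, 48]
push(5) -> [14, 19, 48, 5]
push(2) -> [14, 19, 48, 5, 2]
push(45) -> [14, 19, 48, 5, 2, 45]

Final stack: [14, 19, 48, 5, 2, 45]


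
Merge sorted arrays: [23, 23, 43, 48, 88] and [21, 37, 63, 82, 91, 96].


Take 21 from B
Take 23 from A
Take 23 from A
Take 37 from B
Take 43 from A
Take 48 from A
Take 63 from B
Take 82 from B
Take 88 from A

Merged: [21, 23, 23, 37, 43, 48, 63, 82, 88, 91, 96]


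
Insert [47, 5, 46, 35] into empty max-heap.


Insert 47: [47]
Insert 5: [47, 5]
Insert 46: [47, 5, 46]
Insert 35: [47, 35, 46, 5]

Final heap: [47, 35, 46, 5]


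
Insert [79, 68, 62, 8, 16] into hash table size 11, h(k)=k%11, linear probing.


Insert 79: h=2 -> slot 2
Insert 68: h=2, 1 probes -> slot 3
Insert 62: h=7 -> slot 7
Insert 8: h=8 -> slot 8
Insert 16: h=5 -> slot 5

Table: [None, None, 79, 68, None, 16, None, 62, 8, None, None]


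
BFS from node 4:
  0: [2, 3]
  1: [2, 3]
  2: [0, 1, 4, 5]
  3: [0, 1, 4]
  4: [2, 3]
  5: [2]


Visit 4, enqueue [2, 3]
Visit 2, enqueue [0, 1, 5]
Visit 3, enqueue []
Visit 0, enqueue []
Visit 1, enqueue []
Visit 5, enqueue []

BFS order: [4, 2, 3, 0, 1, 5]


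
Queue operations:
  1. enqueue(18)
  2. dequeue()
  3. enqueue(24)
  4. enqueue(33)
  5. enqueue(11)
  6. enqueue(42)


enqueue(18) -> [18]
dequeue()->18, []
enqueue(24) -> [24]
enqueue(33) -> [24, 33]
enqueue(11) -> [24, 33, 11]
enqueue(42) -> [24, 33, 11, 42]

Final queue: [24, 33, 11, 42]


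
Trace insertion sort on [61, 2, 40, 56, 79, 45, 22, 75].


Initial: [61, 2, 40, 56, 79, 45, 22, 75]
Insert 2: [2, 61, 40, 56, 79, 45, 22, 75]
Insert 40: [2, 40, 61, 56, 79, 45, 22, 75]
Insert 56: [2, 40, 56, 61, 79, 45, 22, 75]
Insert 79: [2, 40, 56, 61, 79, 45, 22, 75]
Insert 45: [2, 40, 45, 56, 61, 79, 22, 75]
Insert 22: [2, 22, 40, 45, 56, 61, 79, 75]
Insert 75: [2, 22, 40, 45, 56, 61, 75, 79]

Sorted: [2, 22, 40, 45, 56, 61, 75, 79]


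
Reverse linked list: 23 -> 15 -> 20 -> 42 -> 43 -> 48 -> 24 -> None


Step 1: curr=23, set curr.next=prev(None) | reversed so far: 23
Step 2: curr=15, set curr.next=prev(23) | reversed so far: 15 -> 23
Step 3: curr=20, set curr.next=prev(15) | reversed so far: 20 -> 15 -> 23
Step 4: curr=42, set curr.next=prev(20) | reversed so far: 42 -> 20 -> 15 -> 23
Step 5: curr=43, set curr.next=prev(42) | reversed so far: 43 -> 42 -> 20 -> 15 -> 23
Step 6: curr=48, set curr.next=prev(43) | reversed so far: 48 -> 43 -> 42 -> 20 -> 15 -> 23
Step 7: curr=24, set curr.next=prev(48) | reversed so far: 24 -> 48 -> 43 -> 42 -> 20 -> 15 -> 23

24 -> 48 -> 43 -> 42 -> 20 -> 15 -> 23 -> None


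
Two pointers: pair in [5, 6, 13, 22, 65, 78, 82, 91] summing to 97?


lo=0(5)+hi=7(91)=96
lo=1(6)+hi=7(91)=97

Yes: 6+91=97


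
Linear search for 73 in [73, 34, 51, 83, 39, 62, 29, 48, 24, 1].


i=0: 73==73 found!

Found at 0, 1 comps


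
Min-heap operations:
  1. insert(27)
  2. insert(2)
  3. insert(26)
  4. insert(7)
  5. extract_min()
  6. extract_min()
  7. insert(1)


insert(27) -> [27]
insert(2) -> [2, 27]
insert(26) -> [2, 27, 26]
insert(7) -> [2, 7, 26, 27]
extract_min()->2, [7, 27, 26]
extract_min()->7, [26, 27]
insert(1) -> [1, 27, 26]

Final heap: [1, 27, 26]


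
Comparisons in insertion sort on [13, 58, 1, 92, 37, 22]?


Algorithm: insertion sort
Input: [13, 58, 1, 92, 37, 22]
Sorted: [1, 13, 22, 37, 58, 92]

11


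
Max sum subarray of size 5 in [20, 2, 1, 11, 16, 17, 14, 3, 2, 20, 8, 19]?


[0:5]: 50
[1:6]: 47
[2:7]: 59
[3:8]: 61
[4:9]: 52
[5:10]: 56
[6:11]: 47
[7:12]: 52

Max: 61 at [3:8]


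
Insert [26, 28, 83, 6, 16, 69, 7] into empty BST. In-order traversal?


Insert 26: root
Insert 28: R from 26
Insert 83: R from 26 -> R from 28
Insert 6: L from 26
Insert 16: L from 26 -> R from 6
Insert 69: R from 26 -> R from 28 -> L from 83
Insert 7: L from 26 -> R from 6 -> L from 16

In-order: [6, 7, 16, 26, 28, 69, 83]


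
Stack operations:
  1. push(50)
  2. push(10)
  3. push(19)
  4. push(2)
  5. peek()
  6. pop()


push(50) -> [50]
push(10) -> [50, 10]
push(19) -> [50, 10, 19]
push(2) -> [50, 10, 19, 2]
peek()->2
pop()->2, [50, 10, 19]

Final stack: [50, 10, 19]


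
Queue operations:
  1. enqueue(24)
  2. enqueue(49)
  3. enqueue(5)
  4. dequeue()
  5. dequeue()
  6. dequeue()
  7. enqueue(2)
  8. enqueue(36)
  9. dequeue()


enqueue(24) -> [24]
enqueue(49) -> [24, 49]
enqueue(5) -> [24, 49, 5]
dequeue()->24, [49, 5]
dequeue()->49, [5]
dequeue()->5, []
enqueue(2) -> [2]
enqueue(36) -> [2, 36]
dequeue()->2, [36]

Final queue: [36]


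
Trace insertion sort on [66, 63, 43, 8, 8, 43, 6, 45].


Initial: [66, 63, 43, 8, 8, 43, 6, 45]
Insert 63: [63, 66, 43, 8, 8, 43, 6, 45]
Insert 43: [43, 63, 66, 8, 8, 43, 6, 45]
Insert 8: [8, 43, 63, 66, 8, 43, 6, 45]
Insert 8: [8, 8, 43, 63, 66, 43, 6, 45]
Insert 43: [8, 8, 43, 43, 63, 66, 6, 45]
Insert 6: [6, 8, 8, 43, 43, 63, 66, 45]
Insert 45: [6, 8, 8, 43, 43, 45, 63, 66]

Sorted: [6, 8, 8, 43, 43, 45, 63, 66]


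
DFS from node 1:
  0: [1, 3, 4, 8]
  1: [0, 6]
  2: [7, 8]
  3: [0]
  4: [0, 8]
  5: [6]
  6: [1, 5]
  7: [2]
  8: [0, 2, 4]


Visit 1, push [6, 0]
Visit 0, push [8, 4, 3]
Visit 3, push []
Visit 4, push [8]
Visit 8, push [2]
Visit 2, push [7]
Visit 7, push []
Visit 6, push [5]
Visit 5, push []

DFS order: [1, 0, 3, 4, 8, 2, 7, 6, 5]


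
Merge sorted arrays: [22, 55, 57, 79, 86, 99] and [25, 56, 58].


Take 22 from A
Take 25 from B
Take 55 from A
Take 56 from B
Take 57 from A
Take 58 from B

Merged: [22, 25, 55, 56, 57, 58, 79, 86, 99]


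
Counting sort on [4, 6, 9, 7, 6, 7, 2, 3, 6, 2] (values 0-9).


Input: [4, 6, 9, 7, 6, 7, 2, 3, 6, 2]
Counts: [0, 0, 2, 1, 1, 0, 3, 2, 0, 1]

Sorted: [2, 2, 3, 4, 6, 6, 6, 7, 7, 9]


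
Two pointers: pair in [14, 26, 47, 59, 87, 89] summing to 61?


lo=0(14)+hi=5(89)=103
lo=0(14)+hi=4(87)=101
lo=0(14)+hi=3(59)=73
lo=0(14)+hi=2(47)=61

Yes: 14+47=61


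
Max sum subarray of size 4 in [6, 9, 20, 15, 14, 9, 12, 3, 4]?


[0:4]: 50
[1:5]: 58
[2:6]: 58
[3:7]: 50
[4:8]: 38
[5:9]: 28

Max: 58 at [1:5]


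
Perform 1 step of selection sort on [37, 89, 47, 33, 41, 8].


Initial: [37, 89, 47, 33, 41, 8]
Step 1: min=8 at 5
  Swap: [8, 89, 47, 33, 41, 37]

After 1 step: [8, 89, 47, 33, 41, 37]


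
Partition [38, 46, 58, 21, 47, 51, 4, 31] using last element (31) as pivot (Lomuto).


Pivot: 31
  21 <= 31: swap -> [21, 46, 58, 38, 47, 51, 4, 31]
  4 <= 31: swap -> [21, 4, 58, 38, 47, 51, 46, 31]
Place pivot at 2: [21, 4, 31, 38, 47, 51, 46, 58]

Partitioned: [21, 4, 31, 38, 47, 51, 46, 58]


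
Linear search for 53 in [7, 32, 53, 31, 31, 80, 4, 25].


i=0: 7!=53
i=1: 32!=53
i=2: 53==53 found!

Found at 2, 3 comps


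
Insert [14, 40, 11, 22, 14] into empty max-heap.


Insert 14: [14]
Insert 40: [40, 14]
Insert 11: [40, 14, 11]
Insert 22: [40, 22, 11, 14]
Insert 14: [40, 22, 11, 14, 14]

Final heap: [40, 22, 11, 14, 14]


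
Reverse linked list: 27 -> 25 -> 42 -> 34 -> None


Step 1: curr=27, set curr.next=prev(None) | reversed so far: 27
Step 2: curr=25, set curr.next=prev(27) | reversed so far: 25 -> 27
Step 3: curr=42, set curr.next=prev(25) | reversed so far: 42 -> 25 -> 27
Step 4: curr=34, set curr.next=prev(42) | reversed so far: 34 -> 42 -> 25 -> 27

34 -> 42 -> 25 -> 27 -> None


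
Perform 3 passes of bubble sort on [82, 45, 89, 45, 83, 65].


Initial: [82, 45, 89, 45, 83, 65]
Pass 1: [45, 82, 45, 83, 65, 89] (4 swaps)
Pass 2: [45, 45, 82, 65, 83, 89] (2 swaps)
Pass 3: [45, 45, 65, 82, 83, 89] (1 swaps)

After 3 passes: [45, 45, 65, 82, 83, 89]


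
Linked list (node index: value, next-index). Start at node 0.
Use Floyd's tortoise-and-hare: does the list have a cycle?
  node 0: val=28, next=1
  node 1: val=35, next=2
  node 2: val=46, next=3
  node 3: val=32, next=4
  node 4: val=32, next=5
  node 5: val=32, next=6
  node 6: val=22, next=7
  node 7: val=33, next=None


Floyd's tortoise (slow, +1) and hare (fast, +2):
  init: slow=0, fast=0
  step 1: slow=1, fast=2
  step 2: slow=2, fast=4
  step 3: slow=3, fast=6
  step 4: fast 6->7->None, no cycle

Cycle: no


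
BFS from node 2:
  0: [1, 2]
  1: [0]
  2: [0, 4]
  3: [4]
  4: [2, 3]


Visit 2, enqueue [0, 4]
Visit 0, enqueue [1]
Visit 4, enqueue [3]
Visit 1, enqueue []
Visit 3, enqueue []

BFS order: [2, 0, 4, 1, 3]


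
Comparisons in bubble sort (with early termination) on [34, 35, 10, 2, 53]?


Algorithm: bubble sort (with early termination)
Input: [34, 35, 10, 2, 53]
Sorted: [2, 10, 34, 35, 53]

10


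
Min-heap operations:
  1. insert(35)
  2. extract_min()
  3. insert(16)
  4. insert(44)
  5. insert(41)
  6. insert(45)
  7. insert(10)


insert(35) -> [35]
extract_min()->35, []
insert(16) -> [16]
insert(44) -> [16, 44]
insert(41) -> [16, 44, 41]
insert(45) -> [16, 44, 41, 45]
insert(10) -> [10, 16, 41, 45, 44]

Final heap: [10, 16, 41, 45, 44]


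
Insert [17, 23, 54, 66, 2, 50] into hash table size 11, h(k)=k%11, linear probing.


Insert 17: h=6 -> slot 6
Insert 23: h=1 -> slot 1
Insert 54: h=10 -> slot 10
Insert 66: h=0 -> slot 0
Insert 2: h=2 -> slot 2
Insert 50: h=6, 1 probes -> slot 7

Table: [66, 23, 2, None, None, None, 17, 50, None, None, 54]


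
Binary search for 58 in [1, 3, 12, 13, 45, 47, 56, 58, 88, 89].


Step 1: lo=0, hi=9, mid=4, val=45
Step 2: lo=5, hi=9, mid=7, val=58

Found at index 7


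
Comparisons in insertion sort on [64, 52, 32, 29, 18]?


Algorithm: insertion sort
Input: [64, 52, 32, 29, 18]
Sorted: [18, 29, 32, 52, 64]

10


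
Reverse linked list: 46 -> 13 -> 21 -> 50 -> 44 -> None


Step 1: curr=46, set curr.next=prev(None) | reversed so far: 46
Step 2: curr=13, set curr.next=prev(46) | reversed so far: 13 -> 46
Step 3: curr=21, set curr.next=prev(13) | reversed so far: 21 -> 13 -> 46
Step 4: curr=50, set curr.next=prev(21) | reversed so far: 50 -> 21 -> 13 -> 46
Step 5: curr=44, set curr.next=prev(50) | reversed so far: 44 -> 50 -> 21 -> 13 -> 46

44 -> 50 -> 21 -> 13 -> 46 -> None


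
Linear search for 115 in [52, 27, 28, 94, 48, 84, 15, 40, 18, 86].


i=0: 52!=115
i=1: 27!=115
i=2: 28!=115
i=3: 94!=115
i=4: 48!=115
i=5: 84!=115
i=6: 15!=115
i=7: 40!=115
i=8: 18!=115
i=9: 86!=115

Not found, 10 comps


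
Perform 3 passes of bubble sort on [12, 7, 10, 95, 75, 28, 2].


Initial: [12, 7, 10, 95, 75, 28, 2]
Pass 1: [7, 10, 12, 75, 28, 2, 95] (5 swaps)
Pass 2: [7, 10, 12, 28, 2, 75, 95] (2 swaps)
Pass 3: [7, 10, 12, 2, 28, 75, 95] (1 swaps)

After 3 passes: [7, 10, 12, 2, 28, 75, 95]


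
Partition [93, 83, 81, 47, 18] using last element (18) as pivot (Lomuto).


Pivot: 18
Place pivot at 0: [18, 83, 81, 47, 93]

Partitioned: [18, 83, 81, 47, 93]


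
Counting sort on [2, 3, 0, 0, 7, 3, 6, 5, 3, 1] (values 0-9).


Input: [2, 3, 0, 0, 7, 3, 6, 5, 3, 1]
Counts: [2, 1, 1, 3, 0, 1, 1, 1, 0, 0]

Sorted: [0, 0, 1, 2, 3, 3, 3, 5, 6, 7]


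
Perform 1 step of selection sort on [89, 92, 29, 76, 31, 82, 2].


Initial: [89, 92, 29, 76, 31, 82, 2]
Step 1: min=2 at 6
  Swap: [2, 92, 29, 76, 31, 82, 89]

After 1 step: [2, 92, 29, 76, 31, 82, 89]


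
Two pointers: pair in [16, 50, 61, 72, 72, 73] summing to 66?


lo=0(16)+hi=5(73)=89
lo=0(16)+hi=4(72)=88
lo=0(16)+hi=3(72)=88
lo=0(16)+hi=2(61)=77
lo=0(16)+hi=1(50)=66

Yes: 16+50=66


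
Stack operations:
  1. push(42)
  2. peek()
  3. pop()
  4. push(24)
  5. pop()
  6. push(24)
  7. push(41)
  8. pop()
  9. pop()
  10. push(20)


push(42) -> [42]
peek()->42
pop()->42, []
push(24) -> [24]
pop()->24, []
push(24) -> [24]
push(41) -> [24, 41]
pop()->41, [24]
pop()->24, []
push(20) -> [20]

Final stack: [20]


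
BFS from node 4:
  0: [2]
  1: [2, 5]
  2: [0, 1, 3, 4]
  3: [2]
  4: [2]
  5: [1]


Visit 4, enqueue [2]
Visit 2, enqueue [0, 1, 3]
Visit 0, enqueue []
Visit 1, enqueue [5]
Visit 3, enqueue []
Visit 5, enqueue []

BFS order: [4, 2, 0, 1, 3, 5]


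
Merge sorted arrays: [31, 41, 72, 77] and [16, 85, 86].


Take 16 from B
Take 31 from A
Take 41 from A
Take 72 from A
Take 77 from A

Merged: [16, 31, 41, 72, 77, 85, 86]


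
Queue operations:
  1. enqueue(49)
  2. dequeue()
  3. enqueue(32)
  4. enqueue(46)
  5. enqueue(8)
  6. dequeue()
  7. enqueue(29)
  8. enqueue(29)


enqueue(49) -> [49]
dequeue()->49, []
enqueue(32) -> [32]
enqueue(46) -> [32, 46]
enqueue(8) -> [32, 46, 8]
dequeue()->32, [46, 8]
enqueue(29) -> [46, 8, 29]
enqueue(29) -> [46, 8, 29, 29]

Final queue: [46, 8, 29, 29]
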